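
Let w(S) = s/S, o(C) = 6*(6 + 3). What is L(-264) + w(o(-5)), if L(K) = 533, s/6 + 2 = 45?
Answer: 4840/9 ≈ 537.78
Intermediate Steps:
s = 258 (s = -12 + 6*45 = -12 + 270 = 258)
o(C) = 54 (o(C) = 6*9 = 54)
w(S) = 258/S
L(-264) + w(o(-5)) = 533 + 258/54 = 533 + 258*(1/54) = 533 + 43/9 = 4840/9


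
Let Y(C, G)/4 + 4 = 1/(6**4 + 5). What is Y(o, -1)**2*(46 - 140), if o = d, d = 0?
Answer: -40715098336/1692601 ≈ -24055.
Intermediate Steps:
o = 0
Y(C, G) = -20812/1301 (Y(C, G) = -16 + 4/(6**4 + 5) = -16 + 4/(1296 + 5) = -16 + 4/1301 = -20812/1301)
Y(o, -1)**2*(46 - 140) = (-20812/1301)**2*(46 - 140) = (433139344/1692601)*(-94) = -40715098336/1692601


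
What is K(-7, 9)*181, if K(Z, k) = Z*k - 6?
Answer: -12489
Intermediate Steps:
K(Z, k) = -6 + Z*k
K(-7, 9)*181 = (-6 - 7*9)*181 = (-6 - 63)*181 = -69*181 = -12489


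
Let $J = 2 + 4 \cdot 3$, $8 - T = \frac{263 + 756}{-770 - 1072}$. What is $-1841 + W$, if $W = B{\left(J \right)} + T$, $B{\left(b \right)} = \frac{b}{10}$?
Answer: $- \frac{16863941}{9210} \approx -1831.0$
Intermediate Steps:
$T = \frac{15755}{1842}$ ($T = 8 - \frac{263 + 756}{-770 - 1072} = 8 - \frac{1019}{-1842} = 8 - 1019 \left(- \frac{1}{1842}\right) = 8 - - \frac{1019}{1842} = 8 + \frac{1019}{1842} = \frac{15755}{1842} \approx 8.5532$)
$J = 14$ ($J = 2 + 12 = 14$)
$B{\left(b \right)} = \frac{b}{10}$ ($B{\left(b \right)} = b \frac{1}{10} = \frac{b}{10}$)
$W = \frac{91669}{9210}$ ($W = \frac{1}{10} \cdot 14 + \frac{15755}{1842} = \frac{7}{5} + \frac{15755}{1842} = \frac{91669}{9210} \approx 9.9532$)
$-1841 + W = -1841 + \frac{91669}{9210} = - \frac{16863941}{9210}$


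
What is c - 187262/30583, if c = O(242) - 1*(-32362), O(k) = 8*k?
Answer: 1048748472/30583 ≈ 34292.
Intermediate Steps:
c = 34298 (c = 8*242 - 1*(-32362) = 1936 + 32362 = 34298)
c - 187262/30583 = 34298 - 187262/30583 = 1048748472/30583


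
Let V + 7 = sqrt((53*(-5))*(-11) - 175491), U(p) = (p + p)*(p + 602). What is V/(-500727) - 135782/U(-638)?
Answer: -11331565327/3833565912 - 4*I*sqrt(10786)/500727 ≈ -2.9559 - 0.00082964*I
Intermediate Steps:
U(p) = 2*p*(602 + p) (U(p) = (2*p)*(602 + p) = 2*p*(602 + p))
V = -7 + 4*I*sqrt(10786) (V = -7 + sqrt((53*(-5))*(-11) - 175491) = -7 + sqrt(-265*(-11) - 175491) = -7 + sqrt(2915 - 175491) = -7 + sqrt(-172576) = -7 + 4*I*sqrt(10786) ≈ -7.0 + 415.42*I)
V/(-500727) - 135782/U(-638) = (-7 + 4*I*sqrt(10786))/(-500727) - 135782*(-1/(1276*(602 - 638))) = (-7 + 4*I*sqrt(10786))*(-1/500727) - 135782/(2*(-638)*(-36)) = (7/500727 - 4*I*sqrt(10786)/500727) - 135782/45936 = (7/500727 - 4*I*sqrt(10786)/500727) - 135782*1/45936 = (7/500727 - 4*I*sqrt(10786)/500727) - 67891/22968 = -11331565327/3833565912 - 4*I*sqrt(10786)/500727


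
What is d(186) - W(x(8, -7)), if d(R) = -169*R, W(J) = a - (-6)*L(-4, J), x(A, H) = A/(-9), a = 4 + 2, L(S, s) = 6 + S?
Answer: -31452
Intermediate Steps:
a = 6
x(A, H) = -A/9 (x(A, H) = A*(-⅑) = -A/9)
W(J) = 18 (W(J) = 6 - (-6)*(6 - 4) = 6 - (-6)*2 = 6 - 6*(-2) = 6 + 12 = 18)
d(186) - W(x(8, -7)) = -169*186 - 1*18 = -31434 - 18 = -31452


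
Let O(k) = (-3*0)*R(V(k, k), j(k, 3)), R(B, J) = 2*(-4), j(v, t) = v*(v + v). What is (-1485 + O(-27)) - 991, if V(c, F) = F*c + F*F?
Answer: -2476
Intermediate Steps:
V(c, F) = F**2 + F*c (V(c, F) = F*c + F**2 = F**2 + F*c)
j(v, t) = 2*v**2 (j(v, t) = v*(2*v) = 2*v**2)
R(B, J) = -8
O(k) = 0 (O(k) = -3*0*(-8) = 0*(-8) = 0)
(-1485 + O(-27)) - 991 = (-1485 + 0) - 991 = -1485 - 991 = -2476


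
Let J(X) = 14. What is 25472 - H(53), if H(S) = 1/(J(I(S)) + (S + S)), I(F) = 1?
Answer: 3056639/120 ≈ 25472.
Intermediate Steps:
H(S) = 1/(14 + 2*S) (H(S) = 1/(14 + (S + S)) = 1/(14 + 2*S))
25472 - H(53) = 25472 - 1/(2*(7 + 53)) = 25472 - 1/(2*60) = 25472 - 1*1/120 = 25472 - 1/120 = 3056639/120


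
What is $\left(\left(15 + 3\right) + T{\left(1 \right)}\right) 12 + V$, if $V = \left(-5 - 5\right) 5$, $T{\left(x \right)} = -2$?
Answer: $142$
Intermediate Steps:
$V = -50$ ($V = \left(-10\right) 5 = -50$)
$\left(\left(15 + 3\right) + T{\left(1 \right)}\right) 12 + V = \left(\left(15 + 3\right) - 2\right) 12 - 50 = \left(18 - 2\right) 12 - 50 = 16 \cdot 12 - 50 = 192 - 50 = 142$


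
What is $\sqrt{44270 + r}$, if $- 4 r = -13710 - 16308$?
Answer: $\frac{\sqrt{207098}}{2} \approx 227.54$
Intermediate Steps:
$r = \frac{15009}{2}$ ($r = - \frac{-13710 - 16308}{4} = \left(- \frac{1}{4}\right) \left(-30018\right) = \frac{15009}{2} \approx 7504.5$)
$\sqrt{44270 + r} = \sqrt{44270 + \frac{15009}{2}} = \sqrt{\frac{103549}{2}} = \frac{\sqrt{207098}}{2}$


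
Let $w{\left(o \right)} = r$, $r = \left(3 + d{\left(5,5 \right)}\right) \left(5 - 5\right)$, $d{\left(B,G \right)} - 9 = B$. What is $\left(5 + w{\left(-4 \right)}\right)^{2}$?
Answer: $25$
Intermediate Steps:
$d{\left(B,G \right)} = 9 + B$
$r = 0$ ($r = \left(3 + \left(9 + 5\right)\right) \left(5 - 5\right) = \left(3 + 14\right) 0 = 17 \cdot 0 = 0$)
$w{\left(o \right)} = 0$
$\left(5 + w{\left(-4 \right)}\right)^{2} = \left(5 + 0\right)^{2} = 5^{2} = 25$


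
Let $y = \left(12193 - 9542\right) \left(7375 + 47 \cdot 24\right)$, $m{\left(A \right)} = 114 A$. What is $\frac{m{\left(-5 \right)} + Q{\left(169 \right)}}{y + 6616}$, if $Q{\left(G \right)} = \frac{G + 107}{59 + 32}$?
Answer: $- \frac{17198}{683958093} \approx -2.5145 \cdot 10^{-5}$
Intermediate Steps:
$y = 22541453$ ($y = 2651 \left(7375 + 1128\right) = 2651 \cdot 8503 = 22541453$)
$Q{\left(G \right)} = \frac{107}{91} + \frac{G}{91}$ ($Q{\left(G \right)} = \frac{107 + G}{91} = \left(107 + G\right) \frac{1}{91} = \frac{107}{91} + \frac{G}{91}$)
$\frac{m{\left(-5 \right)} + Q{\left(169 \right)}}{y + 6616} = \frac{114 \left(-5\right) + \left(\frac{107}{91} + \frac{1}{91} \cdot 169\right)}{22541453 + 6616} = \frac{-570 + \left(\frac{107}{91} + \frac{13}{7}\right)}{22548069} = \left(-570 + \frac{276}{91}\right) \frac{1}{22548069} = \left(- \frac{51594}{91}\right) \frac{1}{22548069} = - \frac{17198}{683958093}$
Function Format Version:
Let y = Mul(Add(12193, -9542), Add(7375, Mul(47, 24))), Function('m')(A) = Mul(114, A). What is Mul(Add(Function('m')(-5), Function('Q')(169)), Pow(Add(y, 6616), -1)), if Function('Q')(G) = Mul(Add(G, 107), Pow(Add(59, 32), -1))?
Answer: Rational(-17198, 683958093) ≈ -2.5145e-5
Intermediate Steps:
y = 22541453 (y = Mul(2651, Add(7375, 1128)) = Mul(2651, 8503) = 22541453)
Function('Q')(G) = Add(Rational(107, 91), Mul(Rational(1, 91), G)) (Function('Q')(G) = Mul(Add(107, G), Pow(91, -1)) = Mul(Add(107, G), Rational(1, 91)) = Add(Rational(107, 91), Mul(Rational(1, 91), G)))
Mul(Add(Function('m')(-5), Function('Q')(169)), Pow(Add(y, 6616), -1)) = Mul(Add(Mul(114, -5), Add(Rational(107, 91), Mul(Rational(1, 91), 169))), Pow(Add(22541453, 6616), -1)) = Mul(Add(-570, Add(Rational(107, 91), Rational(13, 7))), Pow(22548069, -1)) = Mul(Add(-570, Rational(276, 91)), Rational(1, 22548069)) = Mul(Rational(-51594, 91), Rational(1, 22548069)) = Rational(-17198, 683958093)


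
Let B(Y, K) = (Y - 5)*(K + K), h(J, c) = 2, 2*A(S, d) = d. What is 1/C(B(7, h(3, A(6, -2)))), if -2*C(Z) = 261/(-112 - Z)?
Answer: 80/87 ≈ 0.91954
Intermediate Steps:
A(S, d) = d/2
B(Y, K) = 2*K*(-5 + Y) (B(Y, K) = (-5 + Y)*(2*K) = 2*K*(-5 + Y))
C(Z) = -261/(2*(-112 - Z))
1/C(B(7, h(3, A(6, -2)))) = 1/(261/(2*(112 + 2*2*(-5 + 7)))) = 1/(261/(2*(112 + 2*2*2))) = 1/(261/(2*(112 + 8))) = 1/((261/2)/120) = 1/((261/2)*(1/120)) = 1/(87/80) = 80/87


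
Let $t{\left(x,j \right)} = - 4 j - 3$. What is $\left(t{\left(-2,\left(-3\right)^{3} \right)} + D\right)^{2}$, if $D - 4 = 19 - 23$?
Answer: $11025$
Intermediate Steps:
$D = 0$ ($D = 4 + \left(19 - 23\right) = 4 - 4 = 0$)
$t{\left(x,j \right)} = -3 - 4 j$
$\left(t{\left(-2,\left(-3\right)^{3} \right)} + D\right)^{2} = \left(\left(-3 - 4 \left(-3\right)^{3}\right) + 0\right)^{2} = \left(\left(-3 - -108\right) + 0\right)^{2} = \left(\left(-3 + 108\right) + 0\right)^{2} = \left(105 + 0\right)^{2} = 105^{2} = 11025$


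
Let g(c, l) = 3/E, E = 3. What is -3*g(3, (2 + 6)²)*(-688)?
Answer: 2064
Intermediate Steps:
g(c, l) = 1 (g(c, l) = 3/3 = 3*(⅓) = 1)
-3*g(3, (2 + 6)²)*(-688) = -3*1*(-688) = -3*(-688) = 2064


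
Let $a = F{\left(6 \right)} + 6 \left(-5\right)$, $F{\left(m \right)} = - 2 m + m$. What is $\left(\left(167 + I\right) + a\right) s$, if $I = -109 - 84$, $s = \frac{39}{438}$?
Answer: $- \frac{403}{73} \approx -5.5205$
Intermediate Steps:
$s = \frac{13}{146}$ ($s = 39 \cdot \frac{1}{438} = \frac{13}{146} \approx 0.089041$)
$I = -193$
$F{\left(m \right)} = - m$
$a = -36$ ($a = \left(-1\right) 6 + 6 \left(-5\right) = -6 - 30 = -36$)
$\left(\left(167 + I\right) + a\right) s = \left(\left(167 - 193\right) - 36\right) \frac{13}{146} = \left(-26 - 36\right) \frac{13}{146} = \left(-62\right) \frac{13}{146} = - \frac{403}{73}$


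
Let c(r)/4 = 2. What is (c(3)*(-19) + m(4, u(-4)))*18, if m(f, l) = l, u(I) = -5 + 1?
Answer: -2808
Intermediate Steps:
c(r) = 8 (c(r) = 4*2 = 8)
u(I) = -4
(c(3)*(-19) + m(4, u(-4)))*18 = (8*(-19) - 4)*18 = (-152 - 4)*18 = -156*18 = -2808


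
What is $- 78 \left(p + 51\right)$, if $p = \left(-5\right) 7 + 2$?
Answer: $-1404$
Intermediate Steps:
$p = -33$ ($p = -35 + 2 = -33$)
$- 78 \left(p + 51\right) = - 78 \left(-33 + 51\right) = \left(-78\right) 18 = -1404$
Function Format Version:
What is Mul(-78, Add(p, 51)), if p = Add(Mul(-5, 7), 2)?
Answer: -1404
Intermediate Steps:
p = -33 (p = Add(-35, 2) = -33)
Mul(-78, Add(p, 51)) = Mul(-78, Add(-33, 51)) = Mul(-78, 18) = -1404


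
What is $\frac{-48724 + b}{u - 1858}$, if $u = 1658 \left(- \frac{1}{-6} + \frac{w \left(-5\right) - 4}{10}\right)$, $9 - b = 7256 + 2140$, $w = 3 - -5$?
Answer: $\frac{871665}{133153} \approx 6.5463$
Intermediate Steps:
$w = 8$ ($w = 3 + 5 = 8$)
$b = -9387$ ($b = 9 - \left(7256 + 2140\right) = 9 - 9396 = -9387$)
$u = - \frac{105283}{15}$ ($u = 1658 \left(- \frac{1}{-6} + \frac{8 \left(-5\right) - 4}{10}\right) = 1658 \left(\left(-1\right) \left(- \frac{1}{6}\right) + \left(-40 - 4\right) \frac{1}{10}\right) = 1658 \left(\frac{1}{6} - \frac{22}{5}\right) = 1658 \left(- \frac{127}{30}\right) = - \frac{105283}{15} \approx -7018.9$)
$\frac{-48724 + b}{u - 1858} = \frac{-48724 - 9387}{- \frac{105283}{15} - 1858} = - \frac{58111}{- \frac{133153}{15}} = \left(-58111\right) \left(- \frac{15}{133153}\right) = \frac{871665}{133153}$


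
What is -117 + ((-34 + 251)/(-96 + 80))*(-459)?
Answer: 97731/16 ≈ 6108.2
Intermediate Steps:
-117 + ((-34 + 251)/(-96 + 80))*(-459) = -117 + (217/(-16))*(-459) = -117 + (217*(-1/16))*(-459) = -117 - 217/16*(-459) = -117 + 99603/16 = 97731/16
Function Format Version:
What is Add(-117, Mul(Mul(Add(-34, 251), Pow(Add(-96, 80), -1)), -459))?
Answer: Rational(97731, 16) ≈ 6108.2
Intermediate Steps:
Add(-117, Mul(Mul(Add(-34, 251), Pow(Add(-96, 80), -1)), -459)) = Add(-117, Mul(Mul(217, Pow(-16, -1)), -459)) = Add(-117, Mul(Mul(217, Rational(-1, 16)), -459)) = Add(-117, Mul(Rational(-217, 16), -459)) = Add(-117, Rational(99603, 16)) = Rational(97731, 16)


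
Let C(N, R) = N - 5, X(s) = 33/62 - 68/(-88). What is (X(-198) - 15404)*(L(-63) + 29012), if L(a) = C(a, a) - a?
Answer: -13850365203/31 ≈ -4.4679e+8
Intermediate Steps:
X(s) = 445/341 (X(s) = 33*(1/62) - 68*(-1/88) = 33/62 + 17/22 = 445/341)
C(N, R) = -5 + N
L(a) = -5 (L(a) = (-5 + a) - a = -5)
(X(-198) - 15404)*(L(-63) + 29012) = (445/341 - 15404)*(-5 + 29012) = -5252319/341*29007 = -13850365203/31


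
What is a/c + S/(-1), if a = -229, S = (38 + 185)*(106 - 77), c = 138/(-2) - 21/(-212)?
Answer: -94414921/14607 ≈ -6463.7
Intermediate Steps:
c = -14607/212 (c = 138*(-½) - 21*(-1/212) = -69 + 21/212 = -14607/212 ≈ -68.901)
S = 6467 (S = 223*29 = 6467)
a/c + S/(-1) = -229/(-14607/212) + 6467/(-1) = -229*(-212/14607) + 6467*(-1) = 48548/14607 - 6467 = -94414921/14607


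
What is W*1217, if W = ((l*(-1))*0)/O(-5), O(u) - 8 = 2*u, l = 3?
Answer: 0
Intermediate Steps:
O(u) = 8 + 2*u
W = 0 (W = ((3*(-1))*0)/(8 + 2*(-5)) = (-3*0)/(8 - 10) = 0/(-2) = 0*(-½) = 0)
W*1217 = 0*1217 = 0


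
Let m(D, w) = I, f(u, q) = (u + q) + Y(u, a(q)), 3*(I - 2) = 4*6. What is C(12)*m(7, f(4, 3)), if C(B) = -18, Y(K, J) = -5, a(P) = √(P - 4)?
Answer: -180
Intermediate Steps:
a(P) = √(-4 + P)
I = 10 (I = 2 + (4*6)/3 = 2 + (⅓)*24 = 2 + 8 = 10)
f(u, q) = -5 + q + u (f(u, q) = (u + q) - 5 = (q + u) - 5 = -5 + q + u)
m(D, w) = 10
C(12)*m(7, f(4, 3)) = -18*10 = -180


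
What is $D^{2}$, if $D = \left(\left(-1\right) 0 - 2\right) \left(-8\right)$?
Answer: $256$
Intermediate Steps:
$D = 16$ ($D = \left(0 - 2\right) \left(-8\right) = \left(-2\right) \left(-8\right) = 16$)
$D^{2} = 16^{2} = 256$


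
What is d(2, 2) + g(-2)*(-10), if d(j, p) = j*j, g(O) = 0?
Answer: 4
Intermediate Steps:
d(j, p) = j²
d(2, 2) + g(-2)*(-10) = 2² + 0*(-10) = 4 + 0 = 4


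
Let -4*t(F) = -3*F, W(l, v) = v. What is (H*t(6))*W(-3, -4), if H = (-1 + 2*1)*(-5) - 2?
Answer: 126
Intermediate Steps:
H = -7 (H = (-1 + 2)*(-5) - 2 = 1*(-5) - 2 = -5 - 2 = -7)
t(F) = 3*F/4 (t(F) = -(-3)*F/4 = 3*F/4)
(H*t(6))*W(-3, -4) = -21*6/4*(-4) = -7*9/2*(-4) = -63/2*(-4) = 126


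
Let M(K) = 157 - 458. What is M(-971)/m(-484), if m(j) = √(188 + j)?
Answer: 301*I*√74/148 ≈ 17.495*I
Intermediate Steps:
M(K) = -301
M(-971)/m(-484) = -301/√(188 - 484) = -301*(-I*√74/148) = -(-301)*I*√74/148 = 301*I*√74/148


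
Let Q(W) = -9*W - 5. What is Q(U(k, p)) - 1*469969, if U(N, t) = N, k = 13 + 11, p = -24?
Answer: -470190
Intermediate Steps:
k = 24
Q(W) = -5 - 9*W
Q(U(k, p)) - 1*469969 = (-5 - 9*24) - 1*469969 = (-5 - 216) - 469969 = -221 - 469969 = -470190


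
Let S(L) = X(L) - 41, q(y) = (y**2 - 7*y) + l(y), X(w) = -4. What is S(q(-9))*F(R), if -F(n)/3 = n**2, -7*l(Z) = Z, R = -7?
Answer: 6615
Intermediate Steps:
l(Z) = -Z/7
q(y) = y**2 - 50*y/7 (q(y) = (y**2 - 7*y) - y/7 = y**2 - 50*y/7)
F(n) = -3*n**2
S(L) = -45 (S(L) = -4 - 41 = -45)
S(q(-9))*F(R) = -(-135)*(-7)**2 = -(-135)*49 = -45*(-147) = 6615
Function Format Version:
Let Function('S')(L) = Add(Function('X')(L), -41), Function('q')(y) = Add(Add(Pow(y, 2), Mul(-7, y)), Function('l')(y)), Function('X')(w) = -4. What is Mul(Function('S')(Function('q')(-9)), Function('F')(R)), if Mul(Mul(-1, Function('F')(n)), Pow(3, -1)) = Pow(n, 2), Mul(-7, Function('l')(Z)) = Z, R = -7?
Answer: 6615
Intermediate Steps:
Function('l')(Z) = Mul(Rational(-1, 7), Z)
Function('q')(y) = Add(Pow(y, 2), Mul(Rational(-50, 7), y)) (Function('q')(y) = Add(Add(Pow(y, 2), Mul(-7, y)), Mul(Rational(-1, 7), y)) = Add(Pow(y, 2), Mul(Rational(-50, 7), y)))
Function('F')(n) = Mul(-3, Pow(n, 2))
Function('S')(L) = -45 (Function('S')(L) = Add(-4, -41) = -45)
Mul(Function('S')(Function('q')(-9)), Function('F')(R)) = Mul(-45, Mul(-3, Pow(-7, 2))) = Mul(-45, Mul(-3, 49)) = Mul(-45, -147) = 6615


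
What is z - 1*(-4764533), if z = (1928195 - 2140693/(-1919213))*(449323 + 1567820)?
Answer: 7464686959004874133/1919213 ≈ 3.8895e+12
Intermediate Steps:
z = 7464677814851201604/1919213 (z = (1928195 - 2140693*(-1/1919213))*2017143 = (1928195 + 2140693/1919213)*2017143 = (3700619051228/1919213)*2017143 = 7464677814851201604/1919213 ≈ 3.8894e+12)
z - 1*(-4764533) = 7464677814851201604/1919213 - 1*(-4764533) = 7464677814851201604/1919213 + 4764533 = 7464686959004874133/1919213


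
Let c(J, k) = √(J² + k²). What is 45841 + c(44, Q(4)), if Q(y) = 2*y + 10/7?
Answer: 45841 + 22*√205/7 ≈ 45886.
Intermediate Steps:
Q(y) = 10/7 + 2*y (Q(y) = 2*y + 10*(⅐) = 2*y + 10/7 = 10/7 + 2*y)
45841 + c(44, Q(4)) = 45841 + √(44² + (10/7 + 2*4)²) = 45841 + √(1936 + (10/7 + 8)²) = 45841 + √(1936 + (66/7)²) = 45841 + √(1936 + 4356/49) = 45841 + √(99220/49) = 45841 + 22*√205/7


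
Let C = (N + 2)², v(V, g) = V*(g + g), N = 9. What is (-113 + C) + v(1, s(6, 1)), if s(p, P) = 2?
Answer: 12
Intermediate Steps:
v(V, g) = 2*V*g (v(V, g) = V*(2*g) = 2*V*g)
C = 121 (C = (9 + 2)² = 11² = 121)
(-113 + C) + v(1, s(6, 1)) = (-113 + 121) + 2*1*2 = 8 + 4 = 12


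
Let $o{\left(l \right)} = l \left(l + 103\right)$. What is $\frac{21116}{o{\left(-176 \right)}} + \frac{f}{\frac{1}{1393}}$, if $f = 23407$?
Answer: $\frac{104730319891}{3212} \approx 3.2606 \cdot 10^{7}$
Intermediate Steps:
$o{\left(l \right)} = l \left(103 + l\right)$
$\frac{21116}{o{\left(-176 \right)}} + \frac{f}{\frac{1}{1393}} = \frac{21116}{\left(-176\right) \left(103 - 176\right)} + \frac{23407}{\frac{1}{1393}} = \frac{21116}{\left(-176\right) \left(-73\right)} + 23407 \frac{1}{\frac{1}{1393}} = \frac{21116}{12848} + 23407 \cdot 1393 = 21116 \cdot \frac{1}{12848} + 32605951 = \frac{5279}{3212} + 32605951 = \frac{104730319891}{3212}$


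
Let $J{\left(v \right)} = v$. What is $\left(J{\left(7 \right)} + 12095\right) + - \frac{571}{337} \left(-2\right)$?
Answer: $\frac{4079516}{337} \approx 12105.0$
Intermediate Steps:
$\left(J{\left(7 \right)} + 12095\right) + - \frac{571}{337} \left(-2\right) = \left(7 + 12095\right) + - \frac{571}{337} \left(-2\right) = 12102 + \left(-571\right) \frac{1}{337} \left(-2\right) = 12102 - - \frac{1142}{337} = 12102 + \frac{1142}{337} = \frac{4079516}{337}$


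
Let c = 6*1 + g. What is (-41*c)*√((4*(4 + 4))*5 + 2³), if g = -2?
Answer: -328*√42 ≈ -2125.7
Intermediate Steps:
c = 4 (c = 6*1 - 2 = 6 - 2 = 4)
(-41*c)*√((4*(4 + 4))*5 + 2³) = (-41*4)*√((4*(4 + 4))*5 + 2³) = -164*√((4*8)*5 + 8) = -164*√(32*5 + 8) = -164*√(160 + 8) = -328*√42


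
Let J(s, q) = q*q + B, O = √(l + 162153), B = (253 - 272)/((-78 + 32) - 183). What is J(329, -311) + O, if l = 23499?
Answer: 22149128/229 + 18*√573 ≈ 97152.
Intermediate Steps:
B = 19/229 (B = -19/(-46 - 183) = -19/(-229) = -19*(-1/229) = 19/229 ≈ 0.082969)
O = 18*√573 (O = √(23499 + 162153) = √185652 = 18*√573 ≈ 430.87)
J(s, q) = 19/229 + q² (J(s, q) = q*q + 19/229 = q² + 19/229 = 19/229 + q²)
J(329, -311) + O = (19/229 + (-311)²) + 18*√573 = (19/229 + 96721) + 18*√573 = 22149128/229 + 18*√573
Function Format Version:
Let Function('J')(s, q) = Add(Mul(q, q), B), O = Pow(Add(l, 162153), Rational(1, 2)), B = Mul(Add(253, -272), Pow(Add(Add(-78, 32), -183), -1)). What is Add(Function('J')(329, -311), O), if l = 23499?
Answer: Add(Rational(22149128, 229), Mul(18, Pow(573, Rational(1, 2)))) ≈ 97152.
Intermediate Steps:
B = Rational(19, 229) (B = Mul(-19, Pow(Add(-46, -183), -1)) = Mul(-19, Pow(-229, -1)) = Mul(-19, Rational(-1, 229)) = Rational(19, 229) ≈ 0.082969)
O = Mul(18, Pow(573, Rational(1, 2))) (O = Pow(Add(23499, 162153), Rational(1, 2)) = Pow(185652, Rational(1, 2)) = Mul(18, Pow(573, Rational(1, 2))) ≈ 430.87)
Function('J')(s, q) = Add(Rational(19, 229), Pow(q, 2)) (Function('J')(s, q) = Add(Mul(q, q), Rational(19, 229)) = Add(Pow(q, 2), Rational(19, 229)) = Add(Rational(19, 229), Pow(q, 2)))
Add(Function('J')(329, -311), O) = Add(Add(Rational(19, 229), Pow(-311, 2)), Mul(18, Pow(573, Rational(1, 2)))) = Add(Add(Rational(19, 229), 96721), Mul(18, Pow(573, Rational(1, 2)))) = Add(Rational(22149128, 229), Mul(18, Pow(573, Rational(1, 2))))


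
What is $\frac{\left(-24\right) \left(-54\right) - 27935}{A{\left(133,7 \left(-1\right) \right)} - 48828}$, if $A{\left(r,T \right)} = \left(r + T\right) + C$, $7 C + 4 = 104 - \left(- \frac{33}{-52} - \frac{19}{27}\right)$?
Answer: $\frac{37401156}{68357537} \approx 0.54714$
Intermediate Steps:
$C = \frac{20071}{1404}$ ($C = - \frac{4}{7} + \frac{104 - \left(- \frac{33}{-52} - \frac{19}{27}\right)}{7} = - \frac{4}{7} + \frac{104 - \left(\left(-33\right) \left(- \frac{1}{52}\right) - \frac{19}{27}\right)}{7} = - \frac{4}{7} + \frac{104 - \left(\frac{33}{52} - \frac{19}{27}\right)}{7} = - \frac{4}{7} + \frac{104 - - \frac{97}{1404}}{7} = - \frac{4}{7} + \frac{104 + \frac{97}{1404}}{7} = - \frac{4}{7} + \frac{1}{7} \cdot \frac{146113}{1404} = - \frac{4}{7} + \frac{146113}{9828} = \frac{20071}{1404} \approx 14.296$)
$A{\left(r,T \right)} = \frac{20071}{1404} + T + r$ ($A{\left(r,T \right)} = \left(r + T\right) + \frac{20071}{1404} = \left(T + r\right) + \frac{20071}{1404} = \frac{20071}{1404} + T + r$)
$\frac{\left(-24\right) \left(-54\right) - 27935}{A{\left(133,7 \left(-1\right) \right)} - 48828} = \frac{\left(-24\right) \left(-54\right) - 27935}{\left(\frac{20071}{1404} + 7 \left(-1\right) + 133\right) - 48828} = \frac{1296 - 27935}{\left(\frac{20071}{1404} - 7 + 133\right) - 48828} = - \frac{26639}{\frac{196975}{1404} - 48828} = - \frac{26639}{- \frac{68357537}{1404}} = \left(-26639\right) \left(- \frac{1404}{68357537}\right) = \frac{37401156}{68357537}$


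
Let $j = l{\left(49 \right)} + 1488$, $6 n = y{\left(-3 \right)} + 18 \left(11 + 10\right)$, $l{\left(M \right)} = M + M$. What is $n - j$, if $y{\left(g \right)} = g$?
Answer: $- \frac{3047}{2} \approx -1523.5$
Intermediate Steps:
$l{\left(M \right)} = 2 M$
$n = \frac{125}{2}$ ($n = \frac{-3 + 18 \left(11 + 10\right)}{6} = \frac{-3 + 18 \cdot 21}{6} = \frac{-3 + 378}{6} = \frac{1}{6} \cdot 375 = \frac{125}{2} \approx 62.5$)
$j = 1586$ ($j = 2 \cdot 49 + 1488 = 98 + 1488 = 1586$)
$n - j = \frac{125}{2} - 1586 = - \frac{3047}{2}$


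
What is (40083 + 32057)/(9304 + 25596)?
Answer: 3607/1745 ≈ 2.0670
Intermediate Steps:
(40083 + 32057)/(9304 + 25596) = 72140/34900 = 72140*(1/34900) = 3607/1745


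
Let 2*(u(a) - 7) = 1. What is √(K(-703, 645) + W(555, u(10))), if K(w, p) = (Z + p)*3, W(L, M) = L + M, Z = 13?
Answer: √10146/2 ≈ 50.364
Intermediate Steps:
u(a) = 15/2 (u(a) = 7 + (½)*1 = 7 + ½ = 15/2)
K(w, p) = 39 + 3*p (K(w, p) = (13 + p)*3 = 39 + 3*p)
√(K(-703, 645) + W(555, u(10))) = √((39 + 3*645) + (555 + 15/2)) = √((39 + 1935) + 1125/2) = √(1974 + 1125/2) = √(5073/2) = √10146/2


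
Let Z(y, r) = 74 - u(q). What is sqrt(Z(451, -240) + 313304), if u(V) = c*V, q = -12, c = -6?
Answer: 7*sqrt(6394) ≈ 559.74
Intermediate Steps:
u(V) = -6*V
Z(y, r) = 2 (Z(y, r) = 74 - (-6)*(-12) = 74 - 1*72 = 74 - 72 = 2)
sqrt(Z(451, -240) + 313304) = sqrt(2 + 313304) = sqrt(313306) = 7*sqrt(6394)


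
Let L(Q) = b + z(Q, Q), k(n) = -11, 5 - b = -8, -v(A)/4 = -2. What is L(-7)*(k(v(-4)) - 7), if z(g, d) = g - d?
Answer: -234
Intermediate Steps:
v(A) = 8 (v(A) = -4*(-2) = 8)
b = 13 (b = 5 - 1*(-8) = 5 + 8 = 13)
L(Q) = 13 (L(Q) = 13 + (Q - Q) = 13 + 0 = 13)
L(-7)*(k(v(-4)) - 7) = 13*(-11 - 7) = 13*(-18) = -234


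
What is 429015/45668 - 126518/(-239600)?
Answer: 13571227253/1367756600 ≈ 9.9223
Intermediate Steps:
429015/45668 - 126518/(-239600) = 429015*(1/45668) - 126518*(-1/239600) = 429015/45668 + 63259/119800 = 13571227253/1367756600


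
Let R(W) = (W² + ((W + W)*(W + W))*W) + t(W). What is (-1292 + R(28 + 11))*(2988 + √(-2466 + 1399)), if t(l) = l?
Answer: 709781472 + 237544*I*√1067 ≈ 7.0978e+8 + 7.7594e+6*I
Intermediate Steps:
R(W) = W + W² + 4*W³ (R(W) = (W² + ((W + W)*(W + W))*W) + W = (W² + ((2*W)*(2*W))*W) + W = (W² + (4*W²)*W) + W = (W² + 4*W³) + W = W + W² + 4*W³)
(-1292 + R(28 + 11))*(2988 + √(-2466 + 1399)) = (-1292 + (28 + 11)*(1 + (28 + 11) + 4*(28 + 11)²))*(2988 + √(-2466 + 1399)) = (-1292 + 39*(1 + 39 + 4*39²))*(2988 + √(-1067)) = (-1292 + 39*(1 + 39 + 4*1521))*(2988 + I*√1067) = (-1292 + 39*(1 + 39 + 6084))*(2988 + I*√1067) = (-1292 + 39*6124)*(2988 + I*√1067) = (-1292 + 238836)*(2988 + I*√1067) = 237544*(2988 + I*√1067) = 709781472 + 237544*I*√1067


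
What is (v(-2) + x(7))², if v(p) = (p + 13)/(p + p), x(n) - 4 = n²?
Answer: 40401/16 ≈ 2525.1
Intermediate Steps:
x(n) = 4 + n²
v(p) = (13 + p)/(2*p) (v(p) = (13 + p)/((2*p)) = (13 + p)*(1/(2*p)) = (13 + p)/(2*p))
(v(-2) + x(7))² = ((½)*(13 - 2)/(-2) + (4 + 7²))² = ((½)*(-½)*11 + (4 + 49))² = (-11/4 + 53)² = (201/4)² = 40401/16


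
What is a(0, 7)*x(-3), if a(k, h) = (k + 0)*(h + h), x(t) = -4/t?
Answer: 0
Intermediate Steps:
a(k, h) = 2*h*k (a(k, h) = k*(2*h) = 2*h*k)
a(0, 7)*x(-3) = (2*7*0)*(-4/(-3)) = 0*(-4*(-1/3)) = 0*(4/3) = 0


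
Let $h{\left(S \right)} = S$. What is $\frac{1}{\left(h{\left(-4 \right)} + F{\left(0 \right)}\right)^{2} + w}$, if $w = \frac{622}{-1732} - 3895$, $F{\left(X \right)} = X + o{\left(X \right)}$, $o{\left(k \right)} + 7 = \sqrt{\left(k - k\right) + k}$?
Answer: $- \frac{866}{3268595} \approx -0.00026495$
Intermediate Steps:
$o{\left(k \right)} = -7 + \sqrt{k}$ ($o{\left(k \right)} = -7 + \sqrt{\left(k - k\right) + k} = -7 + \sqrt{0 + k} = -7 + \sqrt{k}$)
$F{\left(X \right)} = -7 + X + \sqrt{X}$ ($F{\left(X \right)} = X + \left(-7 + \sqrt{X}\right) = -7 + X + \sqrt{X}$)
$w = - \frac{3373381}{866}$ ($w = 622 \left(- \frac{1}{1732}\right) - 3895 = - \frac{311}{866} - 3895 = - \frac{3373381}{866} \approx -3895.4$)
$\frac{1}{\left(h{\left(-4 \right)} + F{\left(0 \right)}\right)^{2} + w} = \frac{1}{\left(-4 + \left(-7 + 0 + \sqrt{0}\right)\right)^{2} - \frac{3373381}{866}} = \frac{1}{\left(-4 + \left(-7 + 0 + 0\right)\right)^{2} - \frac{3373381}{866}} = \frac{1}{\left(-4 - 7\right)^{2} - \frac{3373381}{866}} = \frac{1}{\left(-11\right)^{2} - \frac{3373381}{866}} = \frac{1}{121 - \frac{3373381}{866}} = \frac{1}{- \frac{3268595}{866}} = - \frac{866}{3268595}$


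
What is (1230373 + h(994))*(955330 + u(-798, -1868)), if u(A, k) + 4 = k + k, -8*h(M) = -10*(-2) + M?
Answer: 2341380058075/2 ≈ 1.1707e+12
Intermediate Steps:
h(M) = -5/2 - M/8 (h(M) = -(-10*(-2) + M)/8 = -(20 + M)/8 = -5/2 - M/8)
u(A, k) = -4 + 2*k (u(A, k) = -4 + (k + k) = -4 + 2*k)
(1230373 + h(994))*(955330 + u(-798, -1868)) = (1230373 + (-5/2 - 1/8*994))*(955330 + (-4 + 2*(-1868))) = (1230373 + (-5/2 - 497/4))*(955330 + (-4 - 3736)) = (1230373 - 507/4)*(955330 - 3740) = (4920985/4)*951590 = 2341380058075/2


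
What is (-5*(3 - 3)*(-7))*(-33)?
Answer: 0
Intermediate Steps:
(-5*(3 - 3)*(-7))*(-33) = (-5*0*(-7))*(-33) = (0*(-7))*(-33) = 0*(-33) = 0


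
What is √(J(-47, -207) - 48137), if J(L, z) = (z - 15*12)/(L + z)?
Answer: I*√3105508394/254 ≈ 219.4*I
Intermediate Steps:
J(L, z) = (-180 + z)/(L + z) (J(L, z) = (z - 180)/(L + z) = (-180 + z)/(L + z))
√(J(-47, -207) - 48137) = √((-180 - 207)/(-47 - 207) - 48137) = √(-387/(-254) - 48137) = √(-1/254*(-387) - 48137) = √(387/254 - 48137) = √(-12226411/254) = I*√3105508394/254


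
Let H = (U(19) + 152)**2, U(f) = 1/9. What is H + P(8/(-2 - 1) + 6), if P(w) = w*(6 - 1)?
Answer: 1875511/81 ≈ 23154.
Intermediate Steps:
U(f) = 1/9
H = 1874161/81 (H = (1/9 + 152)**2 = (1369/9)**2 = 1874161/81 ≈ 23138.)
P(w) = 5*w (P(w) = w*5 = 5*w)
H + P(8/(-2 - 1) + 6) = 1874161/81 + 5*(8/(-2 - 1) + 6) = 1874161/81 + 5*(8/(-3) + 6) = 1874161/81 + 5*(-1/3*8 + 6) = 1874161/81 + 5*(-8/3 + 6) = 1874161/81 + 5*(10/3) = 1874161/81 + 50/3 = 1875511/81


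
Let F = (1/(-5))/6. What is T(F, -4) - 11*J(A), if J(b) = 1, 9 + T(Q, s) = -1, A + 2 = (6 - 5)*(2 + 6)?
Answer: -21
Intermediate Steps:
A = 6 (A = -2 + (6 - 5)*(2 + 6) = -2 + 1*8 = -2 + 8 = 6)
F = -1/30 (F = (1*(-⅕))*(⅙) = -⅕*⅙ = -1/30 ≈ -0.033333)
T(Q, s) = -10 (T(Q, s) = -9 - 1 = -10)
T(F, -4) - 11*J(A) = -10 - 11*1 = -10 - 11 = -21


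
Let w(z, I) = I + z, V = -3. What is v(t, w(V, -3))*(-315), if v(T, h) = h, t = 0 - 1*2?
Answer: 1890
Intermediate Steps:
t = -2 (t = 0 - 2 = -2)
v(t, w(V, -3))*(-315) = (-3 - 3)*(-315) = -6*(-315) = 1890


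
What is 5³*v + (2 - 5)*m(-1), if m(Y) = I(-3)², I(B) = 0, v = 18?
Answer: 2250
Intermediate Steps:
m(Y) = 0 (m(Y) = 0² = 0)
5³*v + (2 - 5)*m(-1) = 5³*18 + (2 - 5)*0 = 125*18 - 3*0 = 2250 + 0 = 2250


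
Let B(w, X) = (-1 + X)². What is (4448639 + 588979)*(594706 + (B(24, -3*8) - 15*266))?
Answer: 2978950065738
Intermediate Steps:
(4448639 + 588979)*(594706 + (B(24, -3*8) - 15*266)) = (4448639 + 588979)*(594706 + ((-1 - 3*8)² - 15*266)) = 5037618*(594706 + ((-1 - 24)² - 3990)) = 5037618*(594706 + ((-25)² - 3990)) = 5037618*(594706 + (625 - 3990)) = 5037618*(594706 - 3365) = 5037618*591341 = 2978950065738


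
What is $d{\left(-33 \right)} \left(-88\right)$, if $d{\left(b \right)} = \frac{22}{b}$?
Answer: $\frac{176}{3} \approx 58.667$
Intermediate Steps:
$d{\left(-33 \right)} \left(-88\right) = \frac{22}{-33} \left(-88\right) = 22 \left(- \frac{1}{33}\right) \left(-88\right) = \left(- \frac{2}{3}\right) \left(-88\right) = \frac{176}{3}$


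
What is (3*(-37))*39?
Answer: -4329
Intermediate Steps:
(3*(-37))*39 = -111*39 = -4329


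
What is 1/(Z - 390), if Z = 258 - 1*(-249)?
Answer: 1/117 ≈ 0.0085470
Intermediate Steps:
Z = 507 (Z = 258 + 249 = 507)
1/(Z - 390) = 1/(507 - 390) = 1/117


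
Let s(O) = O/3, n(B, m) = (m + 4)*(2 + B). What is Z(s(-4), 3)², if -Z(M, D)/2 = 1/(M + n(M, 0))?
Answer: 9/4 ≈ 2.2500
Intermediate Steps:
n(B, m) = (2 + B)*(4 + m) (n(B, m) = (4 + m)*(2 + B) = (2 + B)*(4 + m))
s(O) = O/3 (s(O) = O*(⅓) = O/3)
Z(M, D) = -2/(8 + 5*M) (Z(M, D) = -2/(M + (8 + 2*0 + 4*M + M*0)) = -2/(M + (8 + 0 + 4*M + 0)) = -2/(M + (8 + 4*M)) = -2/(8 + 5*M))
Z(s(-4), 3)² = (-2/(8 + 5*((⅓)*(-4))))² = (-2/(8 + 5*(-4/3)))² = (-2/(8 - 20/3))² = (-2/4/3)² = (-2*¾)² = (-3/2)² = 9/4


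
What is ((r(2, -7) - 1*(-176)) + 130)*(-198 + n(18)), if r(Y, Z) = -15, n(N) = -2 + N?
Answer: -52962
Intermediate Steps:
((r(2, -7) - 1*(-176)) + 130)*(-198 + n(18)) = ((-15 - 1*(-176)) + 130)*(-198 + (-2 + 18)) = ((-15 + 176) + 130)*(-198 + 16) = (161 + 130)*(-182) = 291*(-182) = -52962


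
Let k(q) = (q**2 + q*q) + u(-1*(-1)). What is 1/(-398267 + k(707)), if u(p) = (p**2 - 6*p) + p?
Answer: 1/601427 ≈ 1.6627e-6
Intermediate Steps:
u(p) = p**2 - 5*p
k(q) = -4 + 2*q**2 (k(q) = (q**2 + q*q) + (-1*(-1))*(-5 - 1*(-1)) = (q**2 + q**2) + 1*(-5 + 1) = 2*q**2 + 1*(-4) = 2*q**2 - 4 = -4 + 2*q**2)
1/(-398267 + k(707)) = 1/(-398267 + (-4 + 2*707**2)) = 1/(-398267 + (-4 + 2*499849)) = 1/(-398267 + (-4 + 999698)) = 1/(-398267 + 999694) = 1/601427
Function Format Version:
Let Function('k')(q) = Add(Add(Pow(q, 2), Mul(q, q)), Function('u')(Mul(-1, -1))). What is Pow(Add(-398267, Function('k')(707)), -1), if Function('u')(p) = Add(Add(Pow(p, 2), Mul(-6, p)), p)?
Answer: Rational(1, 601427) ≈ 1.6627e-6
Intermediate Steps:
Function('u')(p) = Add(Pow(p, 2), Mul(-5, p))
Function('k')(q) = Add(-4, Mul(2, Pow(q, 2))) (Function('k')(q) = Add(Add(Pow(q, 2), Mul(q, q)), Mul(Mul(-1, -1), Add(-5, Mul(-1, -1)))) = Add(Add(Pow(q, 2), Pow(q, 2)), Mul(1, Add(-5, 1))) = Add(Mul(2, Pow(q, 2)), Mul(1, -4)) = Add(Mul(2, Pow(q, 2)), -4) = Add(-4, Mul(2, Pow(q, 2))))
Pow(Add(-398267, Function('k')(707)), -1) = Pow(Add(-398267, Add(-4, Mul(2, Pow(707, 2)))), -1) = Pow(Add(-398267, Add(-4, Mul(2, 499849))), -1) = Pow(Add(-398267, Add(-4, 999698)), -1) = Pow(Add(-398267, 999694), -1) = Pow(601427, -1) = Rational(1, 601427)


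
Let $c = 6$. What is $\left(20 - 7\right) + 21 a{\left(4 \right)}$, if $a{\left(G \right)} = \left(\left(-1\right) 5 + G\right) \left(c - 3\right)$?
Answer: $-50$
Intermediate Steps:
$a{\left(G \right)} = -15 + 3 G$ ($a{\left(G \right)} = \left(\left(-1\right) 5 + G\right) \left(6 - 3\right) = \left(-5 + G\right) 3 = -15 + 3 G$)
$\left(20 - 7\right) + 21 a{\left(4 \right)} = \left(20 - 7\right) + 21 \left(-15 + 3 \cdot 4\right) = \left(20 - 7\right) + 21 \left(-15 + 12\right) = 13 + 21 \left(-3\right) = 13 - 63 = -50$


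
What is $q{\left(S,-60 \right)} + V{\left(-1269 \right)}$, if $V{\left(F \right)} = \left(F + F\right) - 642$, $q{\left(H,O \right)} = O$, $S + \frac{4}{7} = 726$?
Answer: $-3240$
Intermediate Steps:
$S = \frac{5078}{7}$ ($S = - \frac{4}{7} + 726 = \frac{5078}{7} \approx 725.43$)
$V{\left(F \right)} = -642 + 2 F$ ($V{\left(F \right)} = 2 F - 642 = -642 + 2 F$)
$q{\left(S,-60 \right)} + V{\left(-1269 \right)} = -60 + \left(-642 + 2 \left(-1269\right)\right) = -60 - 3180 = -3240$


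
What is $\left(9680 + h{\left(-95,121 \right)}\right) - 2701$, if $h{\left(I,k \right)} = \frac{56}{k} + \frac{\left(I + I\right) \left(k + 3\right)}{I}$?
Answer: $\frac{874523}{121} \approx 7227.5$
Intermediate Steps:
$h{\left(I,k \right)} = 6 + 2 k + \frac{56}{k}$ ($h{\left(I,k \right)} = \frac{56}{k} + \frac{2 I \left(3 + k\right)}{I} = \frac{56}{k} + \left(6 + 2 k\right) = 6 + 2 k + \frac{56}{k}$)
$\left(9680 + h{\left(-95,121 \right)}\right) - 2701 = \left(9680 + \left(6 + 2 \cdot 121 + \frac{56}{121}\right)\right) - 2701 = \left(9680 + \left(6 + 242 + 56 \cdot \frac{1}{121}\right)\right) - 2701 = \left(9680 + \left(6 + 242 + \frac{56}{121}\right)\right) - 2701 = \left(9680 + \frac{30064}{121}\right) - 2701 = \frac{1201344}{121} - 2701 = \frac{874523}{121}$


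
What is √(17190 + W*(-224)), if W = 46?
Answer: √6886 ≈ 82.982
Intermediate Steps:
√(17190 + W*(-224)) = √(17190 + 46*(-224)) = √(17190 - 10304) = √6886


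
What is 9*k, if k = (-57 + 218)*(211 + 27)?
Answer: 344862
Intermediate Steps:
k = 38318 (k = 161*238 = 38318)
9*k = 9*38318 = 344862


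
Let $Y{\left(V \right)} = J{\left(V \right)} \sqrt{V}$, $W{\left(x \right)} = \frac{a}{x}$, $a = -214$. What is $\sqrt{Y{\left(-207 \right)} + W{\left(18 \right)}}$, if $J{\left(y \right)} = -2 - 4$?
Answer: $\frac{\sqrt{-107 - 162 i \sqrt{23}}}{3} \approx 6.134 - 7.0366 i$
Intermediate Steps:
$W{\left(x \right)} = - \frac{214}{x}$
$J{\left(y \right)} = -6$ ($J{\left(y \right)} = -2 - 4 = -6$)
$Y{\left(V \right)} = - 6 \sqrt{V}$
$\sqrt{Y{\left(-207 \right)} + W{\left(18 \right)}} = \sqrt{- 6 \sqrt{-207} - \frac{214}{18}} = \sqrt{- 6 \cdot 3 i \sqrt{23} - \frac{107}{9}} = \sqrt{- 18 i \sqrt{23} - \frac{107}{9}} = \sqrt{- \frac{107}{9} - 18 i \sqrt{23}}$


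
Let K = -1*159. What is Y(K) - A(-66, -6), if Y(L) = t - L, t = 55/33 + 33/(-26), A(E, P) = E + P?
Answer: 18049/78 ≈ 231.40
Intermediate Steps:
K = -159
t = 31/78 (t = 55*(1/33) + 33*(-1/26) = 5/3 - 33/26 = 31/78 ≈ 0.39744)
Y(L) = 31/78 - L
Y(K) - A(-66, -6) = (31/78 - 1*(-159)) - (-66 - 6) = (31/78 + 159) - 1*(-72) = 12433/78 + 72 = 18049/78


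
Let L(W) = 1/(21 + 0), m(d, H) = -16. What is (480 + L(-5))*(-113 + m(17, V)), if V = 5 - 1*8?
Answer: -433483/7 ≈ -61926.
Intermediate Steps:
V = -3 (V = 5 - 8 = -3)
L(W) = 1/21
(480 + L(-5))*(-113 + m(17, V)) = (480 + 1/21)*(-113 - 16) = (10081/21)*(-129) = -433483/7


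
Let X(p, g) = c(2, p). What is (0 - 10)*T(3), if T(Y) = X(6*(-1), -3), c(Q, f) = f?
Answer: 60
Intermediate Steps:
X(p, g) = p
T(Y) = -6 (T(Y) = 6*(-1) = -6)
(0 - 10)*T(3) = (0 - 10)*(-6) = -10*(-6) = 60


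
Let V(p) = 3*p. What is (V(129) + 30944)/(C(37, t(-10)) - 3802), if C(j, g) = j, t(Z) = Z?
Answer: -31331/3765 ≈ -8.3216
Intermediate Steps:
(V(129) + 30944)/(C(37, t(-10)) - 3802) = (3*129 + 30944)/(37 - 3802) = (387 + 30944)/(-3765) = 31331*(-1/3765) = -31331/3765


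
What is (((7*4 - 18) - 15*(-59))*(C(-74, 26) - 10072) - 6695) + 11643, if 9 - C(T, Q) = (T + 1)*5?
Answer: -8674762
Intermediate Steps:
C(T, Q) = 4 - 5*T (C(T, Q) = 9 - (T + 1)*5 = 9 - (1 + T)*5 = 9 - (5 + 5*T) = 9 + (-5 - 5*T) = 4 - 5*T)
(((7*4 - 18) - 15*(-59))*(C(-74, 26) - 10072) - 6695) + 11643 = (((7*4 - 18) - 15*(-59))*((4 - 5*(-74)) - 10072) - 6695) + 11643 = (((28 - 18) + 885)*((4 + 370) - 10072) - 6695) + 11643 = ((10 + 885)*(374 - 10072) - 6695) + 11643 = (895*(-9698) - 6695) + 11643 = (-8679710 - 6695) + 11643 = -8686405 + 11643 = -8674762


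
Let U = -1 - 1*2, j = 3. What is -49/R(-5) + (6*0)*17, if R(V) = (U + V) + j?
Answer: 49/5 ≈ 9.8000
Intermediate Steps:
U = -3 (U = -1 - 2 = -3)
R(V) = V (R(V) = (-3 + V) + 3 = V)
-49/R(-5) + (6*0)*17 = -49/(-5) + (6*0)*17 = -49*(-1/5) + 0*17 = 49/5 + 0 = 49/5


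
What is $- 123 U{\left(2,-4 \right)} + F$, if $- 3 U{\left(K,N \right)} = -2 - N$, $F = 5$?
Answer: $87$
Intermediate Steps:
$U{\left(K,N \right)} = \frac{2}{3} + \frac{N}{3}$ ($U{\left(K,N \right)} = - \frac{-2 - N}{3} = \frac{2}{3} + \frac{N}{3}$)
$- 123 U{\left(2,-4 \right)} + F = - 123 \left(\frac{2}{3} + \frac{1}{3} \left(-4\right)\right) + 5 = - 123 \left(\frac{2}{3} - \frac{4}{3}\right) + 5 = \left(-123\right) \left(- \frac{2}{3}\right) + 5 = 82 + 5 = 87$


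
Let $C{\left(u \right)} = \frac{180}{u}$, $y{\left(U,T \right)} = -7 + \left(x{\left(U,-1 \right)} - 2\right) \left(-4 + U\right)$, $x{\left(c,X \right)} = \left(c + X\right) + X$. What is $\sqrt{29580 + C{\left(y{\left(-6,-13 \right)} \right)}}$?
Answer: $\frac{4 \sqrt{1776765}}{31} \approx 171.99$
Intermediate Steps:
$x{\left(c,X \right)} = c + 2 X$ ($x{\left(c,X \right)} = \left(X + c\right) + X = c + 2 X$)
$y{\left(U,T \right)} = -7 + \left(-4 + U\right)^{2}$ ($y{\left(U,T \right)} = -7 + \left(\left(U + 2 \left(-1\right)\right) - 2\right) \left(-4 + U\right) = -7 + \left(\left(U - 2\right) - 2\right) \left(-4 + U\right) = -7 + \left(\left(-2 + U\right) - 2\right) \left(-4 + U\right) = -7 + \left(-4 + U\right) \left(-4 + U\right) = -7 + \left(-4 + U\right)^{2}$)
$\sqrt{29580 + C{\left(y{\left(-6,-13 \right)} \right)}} = \sqrt{29580 + \frac{180}{9 + \left(-6\right)^{2} - -48}} = \sqrt{29580 + \frac{180}{9 + 36 + 48}} = \sqrt{29580 + \frac{180}{93}} = \sqrt{29580 + 180 \cdot \frac{1}{93}} = \sqrt{29580 + \frac{60}{31}} = \sqrt{\frac{917040}{31}} = \frac{4 \sqrt{1776765}}{31}$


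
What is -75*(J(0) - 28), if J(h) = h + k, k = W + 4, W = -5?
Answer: 2175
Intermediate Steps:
k = -1 (k = -5 + 4 = -1)
J(h) = -1 + h (J(h) = h - 1 = -1 + h)
-75*(J(0) - 28) = -75*((-1 + 0) - 28) = -75*(-1 - 28) = -75*(-29) = 2175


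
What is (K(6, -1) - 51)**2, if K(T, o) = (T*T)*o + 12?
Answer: 5625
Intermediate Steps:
K(T, o) = 12 + o*T**2 (K(T, o) = T**2*o + 12 = o*T**2 + 12 = 12 + o*T**2)
(K(6, -1) - 51)**2 = ((12 - 1*6**2) - 51)**2 = ((12 - 1*36) - 51)**2 = ((12 - 36) - 51)**2 = (-24 - 51)**2 = (-75)**2 = 5625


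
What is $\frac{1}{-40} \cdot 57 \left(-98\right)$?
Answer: $\frac{2793}{20} \approx 139.65$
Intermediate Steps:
$\frac{1}{-40} \cdot 57 \left(-98\right) = \left(- \frac{1}{40}\right) 57 \left(-98\right) = \left(- \frac{57}{40}\right) \left(-98\right) = \frac{2793}{20}$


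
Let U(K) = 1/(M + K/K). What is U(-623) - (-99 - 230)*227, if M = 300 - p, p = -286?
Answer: 43838922/587 ≈ 74683.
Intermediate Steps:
M = 586 (M = 300 - 1*(-286) = 300 + 286 = 586)
U(K) = 1/587 (U(K) = 1/(586 + K/K) = 1/(586 + 1) = 1/587)
U(-623) - (-99 - 230)*227 = 1/587 - (-99 - 230)*227 = 1/587 - (-329)*227 = 1/587 - 1*(-74683) = 1/587 + 74683 = 43838922/587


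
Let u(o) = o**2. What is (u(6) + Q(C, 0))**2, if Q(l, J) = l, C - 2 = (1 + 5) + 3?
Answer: 2209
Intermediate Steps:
C = 11 (C = 2 + ((1 + 5) + 3) = 2 + (6 + 3) = 2 + 9 = 11)
(u(6) + Q(C, 0))**2 = (6**2 + 11)**2 = (36 + 11)**2 = 47**2 = 2209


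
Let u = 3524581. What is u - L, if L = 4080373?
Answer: -555792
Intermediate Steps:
u - L = 3524581 - 1*4080373 = 3524581 - 4080373 = -555792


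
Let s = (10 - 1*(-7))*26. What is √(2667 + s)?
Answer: √3109 ≈ 55.758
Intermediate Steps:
s = 442 (s = (10 + 7)*26 = 17*26 = 442)
√(2667 + s) = √(2667 + 442) = √3109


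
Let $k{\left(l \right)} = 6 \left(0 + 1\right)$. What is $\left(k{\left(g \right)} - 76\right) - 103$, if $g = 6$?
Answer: $-173$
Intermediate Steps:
$k{\left(l \right)} = 6$ ($k{\left(l \right)} = 6 \cdot 1 = 6$)
$\left(k{\left(g \right)} - 76\right) - 103 = \left(6 - 76\right) - 103 = -70 - 103 = -173$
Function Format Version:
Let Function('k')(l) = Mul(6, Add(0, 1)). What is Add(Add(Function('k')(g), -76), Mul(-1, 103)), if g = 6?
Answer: -173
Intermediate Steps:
Function('k')(l) = 6 (Function('k')(l) = Mul(6, 1) = 6)
Add(Add(Function('k')(g), -76), Mul(-1, 103)) = Add(Add(6, -76), Mul(-1, 103)) = Add(-70, -103) = -173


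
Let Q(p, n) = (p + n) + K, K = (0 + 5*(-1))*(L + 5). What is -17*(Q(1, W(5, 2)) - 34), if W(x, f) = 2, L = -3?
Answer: 697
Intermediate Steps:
K = -10 (K = (0 + 5*(-1))*(-3 + 5) = (0 - 5)*2 = -5*2 = -10)
Q(p, n) = -10 + n + p (Q(p, n) = (p + n) - 10 = (n + p) - 10 = -10 + n + p)
-17*(Q(1, W(5, 2)) - 34) = -17*((-10 + 2 + 1) - 34) = -17*(-7 - 34) = -17*(-41) = 697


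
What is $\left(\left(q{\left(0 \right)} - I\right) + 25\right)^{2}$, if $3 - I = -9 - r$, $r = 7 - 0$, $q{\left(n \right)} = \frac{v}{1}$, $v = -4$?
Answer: $4$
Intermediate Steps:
$q{\left(n \right)} = -4$ ($q{\left(n \right)} = - \frac{4}{1} = \left(-4\right) 1 = -4$)
$r = 7$ ($r = 7 + 0 = 7$)
$I = 19$ ($I = 3 - \left(-9 - 7\right) = 3 - -16 = 3 + 16 = 19$)
$\left(\left(q{\left(0 \right)} - I\right) + 25\right)^{2} = \left(\left(-4 - 19\right) + 25\right)^{2} = \left(-23 + 25\right)^{2} = 2^{2} = 4$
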